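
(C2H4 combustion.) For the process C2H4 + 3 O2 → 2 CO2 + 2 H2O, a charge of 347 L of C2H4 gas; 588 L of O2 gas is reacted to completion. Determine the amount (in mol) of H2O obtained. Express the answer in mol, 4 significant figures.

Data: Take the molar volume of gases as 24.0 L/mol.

n(C2H4) = 347.0 / 24.0 = 14.46 mol
n(O2) = 588.0 / 24.0 = 24.50 mol
n/ν → C2H4: 14.46, O2: 8.167; O2 is limiting.
n(H2O) = (2/3) × 24.50 = 16.33 mol

16.33 mol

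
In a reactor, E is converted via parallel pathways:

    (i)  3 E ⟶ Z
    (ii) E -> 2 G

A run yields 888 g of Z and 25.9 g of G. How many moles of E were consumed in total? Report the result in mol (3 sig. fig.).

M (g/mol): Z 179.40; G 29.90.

n(Z) = 888 / 179.40 = 4.950 mol
n(G) = 25.9 / 29.90 = 0.8662 mol
n(E) via (i) = (3/1)×4.950 = 14.85 mol
n(E) via (ii) = (1/2)×0.8662 = 0.4331 mol
total n(E) = 14.85 + 0.4331 = 15.28 mol

15.3 mol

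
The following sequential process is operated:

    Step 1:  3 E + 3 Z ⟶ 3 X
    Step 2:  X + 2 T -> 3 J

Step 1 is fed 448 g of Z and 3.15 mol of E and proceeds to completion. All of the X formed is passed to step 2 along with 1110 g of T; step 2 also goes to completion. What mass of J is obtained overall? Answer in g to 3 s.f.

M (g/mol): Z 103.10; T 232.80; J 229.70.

Step 1:
n(Z) = 448.0 / 103.10 = 4.345 mol
n(E) = 3.150 mol
n/ν → Z: 1.448, E: 1.050; E is limiting.
n(X) produced = (3/3) × 3.150 = 3.150 mol
Step 2:
n(X) available = 3.150 mol
n(T) = 1110 / 232.80 = 4.768 mol
n/ν → X: 3.150, T: 2.384; T is limiting.
n(J) = (3/2) × 4.768 = 7.152 mol
mass = 7.152 × 229.70 = 1643 g

1640 g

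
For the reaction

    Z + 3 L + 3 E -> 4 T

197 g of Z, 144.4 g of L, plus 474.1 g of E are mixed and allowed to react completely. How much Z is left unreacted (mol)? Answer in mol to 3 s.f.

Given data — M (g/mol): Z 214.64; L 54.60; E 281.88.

0.357 mol

n(Z) = 197.0 / 214.64 = 0.9178 mol
n(L) = 144.4 / 54.60 = 2.645 mol
n(E) = 474.1 / 281.88 = 1.682 mol
n/ν for Z = 0.9178/1 = 0.9178
n/ν for L = 2.645/3 = 0.8817
n/ν for E = 1.682/3 = 0.5607
Smallest n/ν is E → limiting reagent.
Z consumed = (1/3) × 1.682 = 0.5607 mol
Z remaining = 0.9178 − 0.5607 = 0.3571 mol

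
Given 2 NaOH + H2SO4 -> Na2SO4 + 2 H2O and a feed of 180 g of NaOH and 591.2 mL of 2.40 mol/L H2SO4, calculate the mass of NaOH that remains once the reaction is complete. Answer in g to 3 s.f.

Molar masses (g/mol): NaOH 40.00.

n(NaOH) = 180.0 / 40.00 = 4.500 mol
n(H2SO4) = 2.40 × 591.2/1000 = 1.419 mol
n/ν → NaOH: 2.250, H2SO4: 1.419; H2SO4 is limiting.
NaOH consumed = (2/1) × 1.419 = 2.838 mol
NaOH remaining = 4.500 − 2.838 = 1.662 mol
mass = 1.662 × 40.00 = 66.48 g

66.5 g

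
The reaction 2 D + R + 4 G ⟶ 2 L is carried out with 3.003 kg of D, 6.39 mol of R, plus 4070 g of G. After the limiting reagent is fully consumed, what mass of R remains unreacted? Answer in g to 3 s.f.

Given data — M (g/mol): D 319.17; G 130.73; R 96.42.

163 g

n(D) = 3.003×1000 / 319.17 = 9.409 mol
n(R) = 6.390 mol
n(G) = 4070 / 130.73 = 31.13 mol
n/ν → D: 4.705, R: 6.390, G: 7.783; D is limiting.
R consumed = (1/2) × 9.409 = 4.705 mol
R remaining = 6.390 − 4.705 = 1.685 mol
mass = 1.685 × 96.42 = 162.5 g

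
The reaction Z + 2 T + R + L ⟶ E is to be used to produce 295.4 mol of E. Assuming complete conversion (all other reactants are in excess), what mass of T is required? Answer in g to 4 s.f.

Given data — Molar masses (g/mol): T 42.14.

24900 g

n(E) = 295.4 mol
n(T) = (2/1) × 295.4 = 590.8 mol
mass = 590.8 × 42.14 = 24900 g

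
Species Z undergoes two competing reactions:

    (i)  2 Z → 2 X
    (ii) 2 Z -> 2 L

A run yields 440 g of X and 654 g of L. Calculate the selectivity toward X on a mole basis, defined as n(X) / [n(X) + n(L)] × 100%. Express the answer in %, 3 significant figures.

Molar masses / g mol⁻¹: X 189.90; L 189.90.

40.2 %

n(X) = 440 / 189.90 = 2.317 mol
n(L) = 654 / 189.90 = 3.444 mol
selectivity = 2.317/(2.317+3.444) × 100 = 40.22 %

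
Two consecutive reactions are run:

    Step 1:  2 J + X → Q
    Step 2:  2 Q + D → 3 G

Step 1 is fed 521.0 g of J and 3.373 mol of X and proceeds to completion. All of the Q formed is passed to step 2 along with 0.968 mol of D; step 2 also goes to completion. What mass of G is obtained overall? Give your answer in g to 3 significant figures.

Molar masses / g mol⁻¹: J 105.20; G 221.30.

Step 1:
n(J) = 521.0 / 105.20 = 4.952 mol
n(X) = 3.373 mol
n/ν → J: 2.476, X: 3.373; J is limiting.
n(Q) produced = (1/2) × 4.952 = 2.476 mol
Step 2:
n(Q) available = 2.476 mol
n(D) = 0.9680 mol
n/ν → Q: 1.238, D: 0.9680; D is limiting.
n(G) = (3/1) × 0.9680 = 2.904 mol
mass = 2.904 × 221.30 = 642.7 g

643 g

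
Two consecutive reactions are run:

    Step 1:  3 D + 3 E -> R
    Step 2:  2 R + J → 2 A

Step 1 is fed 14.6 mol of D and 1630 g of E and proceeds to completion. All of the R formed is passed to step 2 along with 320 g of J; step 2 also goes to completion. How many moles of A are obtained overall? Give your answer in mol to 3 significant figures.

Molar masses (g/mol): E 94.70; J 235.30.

2.72 mol

Step 1:
n(D) = 14.60 mol
n(E) = 1630 / 94.70 = 17.21 mol
n/ν for D = 14.60/3 = 4.867
n/ν for E = 17.21/3 = 5.737
Smallest n/ν is D → limiting reagent.
n(R) produced = (1/3) × 14.60 = 4.867 mol
Step 2:
n(R) available = 4.867 mol
n(J) = 320.0 / 235.30 = 1.360 mol
n/ν for R = 4.867/2 = 2.434
n/ν for J = 1.360/1 = 1.360
Smallest n/ν is J → limiting reagent.
n(A) = (2/1) × 1.360 = 2.720 mol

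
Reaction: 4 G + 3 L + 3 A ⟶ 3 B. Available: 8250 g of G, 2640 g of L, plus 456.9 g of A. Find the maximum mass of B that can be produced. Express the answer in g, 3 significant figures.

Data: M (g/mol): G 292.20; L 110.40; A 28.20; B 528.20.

n(G) = 8250 / 292.20 = 28.23 mol
n(L) = 2640 / 110.40 = 23.91 mol
n(A) = 456.9 / 28.20 = 16.20 mol
n/ν for G = 28.23/4 = 7.058
n/ν for L = 23.91/3 = 7.970
n/ν for A = 16.20/3 = 5.400
Smallest n/ν is A → limiting reagent.
n(B) = (3/3) × 16.20 = 16.20 mol
mass = 16.20 × 528.20 = 8557 g

8560 g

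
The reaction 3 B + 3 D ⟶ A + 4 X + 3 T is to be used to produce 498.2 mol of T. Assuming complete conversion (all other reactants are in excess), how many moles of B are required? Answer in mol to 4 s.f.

n(T) = 498.2 mol
n(B) = (3/3) × 498.2 = 498.2 mol

498.2 mol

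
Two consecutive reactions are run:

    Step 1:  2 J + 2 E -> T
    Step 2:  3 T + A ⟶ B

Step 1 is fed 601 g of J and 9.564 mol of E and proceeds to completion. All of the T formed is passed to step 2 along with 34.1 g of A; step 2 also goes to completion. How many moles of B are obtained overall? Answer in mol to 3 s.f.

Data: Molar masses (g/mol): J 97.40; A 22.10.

1.03 mol

Step 1:
n(J) = 601.0 / 97.40 = 6.170 mol
n(E) = 9.564 mol
n/ν → J: 3.085, E: 4.782; J is limiting.
n(T) produced = (1/2) × 6.170 = 3.085 mol
Step 2:
n(T) available = 3.085 mol
n(A) = 34.10 / 22.10 = 1.543 mol
n/ν → T: 1.028, A: 1.543; T is limiting.
n(B) = (1/3) × 3.085 = 1.028 mol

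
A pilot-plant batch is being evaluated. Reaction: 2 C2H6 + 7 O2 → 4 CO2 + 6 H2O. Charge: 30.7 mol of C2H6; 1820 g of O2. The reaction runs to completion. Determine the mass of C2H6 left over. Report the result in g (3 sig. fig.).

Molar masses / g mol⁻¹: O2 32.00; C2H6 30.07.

435 g

n(C2H6) = 30.70 mol
n(O2) = 1820 / 32.00 = 56.88 mol
n/ν → C2H6: 15.35, O2: 8.126; O2 is limiting.
C2H6 consumed = (2/7) × 56.88 = 16.25 mol
C2H6 remaining = 30.70 − 16.25 = 14.45 mol
mass = 14.45 × 30.07 = 434.5 g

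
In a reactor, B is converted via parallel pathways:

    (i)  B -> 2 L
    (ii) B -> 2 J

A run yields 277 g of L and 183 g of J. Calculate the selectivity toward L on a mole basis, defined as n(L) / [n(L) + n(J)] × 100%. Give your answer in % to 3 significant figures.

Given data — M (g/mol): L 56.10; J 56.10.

60.2 %

n(L) = 277 / 56.10 = 4.938 mol
n(J) = 183 / 56.10 = 3.262 mol
selectivity = 4.938/(4.938+3.262) × 100 = 60.22 %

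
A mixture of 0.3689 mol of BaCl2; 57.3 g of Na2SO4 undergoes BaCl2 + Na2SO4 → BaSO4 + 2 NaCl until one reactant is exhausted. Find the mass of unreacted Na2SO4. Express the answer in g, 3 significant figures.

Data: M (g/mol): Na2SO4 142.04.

n(BaCl2) = 0.3689 mol
n(Na2SO4) = 57.30 / 142.04 = 0.4034 mol
n/ν → BaCl2: 0.3689, Na2SO4: 0.4034; BaCl2 is limiting.
Na2SO4 consumed = (1/1) × 0.3689 = 0.3689 mol
Na2SO4 remaining = 0.4034 − 0.3689 = 0.03450 mol
mass = 0.03450 × 142.04 = 4.900 g

4.90 g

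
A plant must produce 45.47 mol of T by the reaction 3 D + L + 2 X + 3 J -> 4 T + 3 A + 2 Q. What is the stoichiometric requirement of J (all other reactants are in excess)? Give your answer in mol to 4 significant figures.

n(T) = 45.47 mol
n(J) = (3/4) × 45.47 = 34.10 mol

34.10 mol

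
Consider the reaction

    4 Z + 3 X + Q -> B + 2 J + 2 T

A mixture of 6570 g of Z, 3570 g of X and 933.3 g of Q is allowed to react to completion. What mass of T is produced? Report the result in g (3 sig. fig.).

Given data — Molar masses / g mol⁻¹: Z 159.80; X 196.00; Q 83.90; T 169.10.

n(Z) = 6570 / 159.80 = 41.11 mol
n(X) = 3570 / 196.00 = 18.21 mol
n(Q) = 933.3 / 83.90 = 11.12 mol
n/ν → Z: 10.28, X: 6.070, Q: 11.12; X is limiting.
n(T) = (2/3) × 18.21 = 12.14 mol
mass = 12.14 × 169.10 = 2053 g

2050 g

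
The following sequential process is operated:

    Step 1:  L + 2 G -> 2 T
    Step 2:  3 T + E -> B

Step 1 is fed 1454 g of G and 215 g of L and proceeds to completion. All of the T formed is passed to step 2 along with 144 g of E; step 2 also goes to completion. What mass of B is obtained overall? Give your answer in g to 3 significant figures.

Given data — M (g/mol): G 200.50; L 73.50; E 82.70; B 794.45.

Step 1:
n(G) = 1454 / 200.50 = 7.252 mol
n(L) = 215.0 / 73.50 = 2.925 mol
n/ν → G: 3.626, L: 2.925; L is limiting.
n(T) produced = (2/1) × 2.925 = 5.850 mol
Step 2:
n(T) available = 5.850 mol
n(E) = 144.0 / 82.70 = 1.741 mol
n/ν → T: 1.950, E: 1.741; E is limiting.
n(B) = (1/1) × 1.741 = 1.741 mol
mass = 1.741 × 794.45 = 1383 g

1380 g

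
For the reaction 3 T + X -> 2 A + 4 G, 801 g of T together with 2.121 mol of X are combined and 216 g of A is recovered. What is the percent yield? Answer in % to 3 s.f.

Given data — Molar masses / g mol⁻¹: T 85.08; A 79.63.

63.9 %

n(T) = 801.0 / 85.08 = 9.415 mol
n(X) = 2.121 mol
n/ν for T = 9.415/3 = 3.138
n/ν for X = 2.121/1 = 2.121
Smallest n/ν is X → limiting reagent.
theoretical n(A) = (2/1) × 2.121 = 4.242 mol → 337.8 g
% yield = 216 / 337.8 × 100 = 63.94 %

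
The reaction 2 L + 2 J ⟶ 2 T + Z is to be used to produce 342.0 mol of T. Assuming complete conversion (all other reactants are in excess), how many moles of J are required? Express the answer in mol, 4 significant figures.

342.0 mol

n(T) = 342.0 mol
n(J) = (2/2) × 342.0 = 342.0 mol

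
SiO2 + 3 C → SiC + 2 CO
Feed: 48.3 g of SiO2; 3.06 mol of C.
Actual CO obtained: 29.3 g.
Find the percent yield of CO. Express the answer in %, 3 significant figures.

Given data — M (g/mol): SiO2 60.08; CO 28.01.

65.1 %

n(SiO2) = 48.30 / 60.08 = 0.8039 mol
n(C) = 3.060 mol
n/ν → SiO2: 0.8039, C: 1.020; SiO2 is limiting.
theoretical n(CO) = (2/1) × 0.8039 = 1.608 mol → 45.04 g
% yield = 29.3 / 45.04 × 100 = 65.05 %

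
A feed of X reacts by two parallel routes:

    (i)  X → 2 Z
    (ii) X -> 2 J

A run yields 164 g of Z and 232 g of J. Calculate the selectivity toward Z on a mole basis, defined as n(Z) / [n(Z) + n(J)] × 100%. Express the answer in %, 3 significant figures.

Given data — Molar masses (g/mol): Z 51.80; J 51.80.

41.4 %

n(Z) = 164 / 51.80 = 3.166 mol
n(J) = 232 / 51.80 = 4.479 mol
selectivity = 3.166/(3.166+4.479) × 100 = 41.41 %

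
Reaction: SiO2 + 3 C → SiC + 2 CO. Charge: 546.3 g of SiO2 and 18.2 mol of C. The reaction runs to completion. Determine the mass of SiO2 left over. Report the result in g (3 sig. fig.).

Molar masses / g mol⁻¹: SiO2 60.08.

182 g

n(SiO2) = 546.3 / 60.08 = 9.093 mol
n(C) = 18.20 mol
n/ν → SiO2: 9.093, C: 6.067; C is limiting.
SiO2 consumed = (1/3) × 18.20 = 6.067 mol
SiO2 remaining = 9.093 − 6.067 = 3.026 mol
mass = 3.026 × 60.08 = 181.8 g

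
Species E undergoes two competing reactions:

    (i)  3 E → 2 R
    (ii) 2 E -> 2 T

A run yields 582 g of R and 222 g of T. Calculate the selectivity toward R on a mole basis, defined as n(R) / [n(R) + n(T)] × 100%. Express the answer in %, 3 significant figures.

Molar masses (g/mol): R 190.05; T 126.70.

n(R) = 582 / 190.05 = 3.062 mol
n(T) = 222 / 126.70 = 1.752 mol
selectivity = 3.062/(3.062+1.752) × 100 = 63.61 %

63.6 %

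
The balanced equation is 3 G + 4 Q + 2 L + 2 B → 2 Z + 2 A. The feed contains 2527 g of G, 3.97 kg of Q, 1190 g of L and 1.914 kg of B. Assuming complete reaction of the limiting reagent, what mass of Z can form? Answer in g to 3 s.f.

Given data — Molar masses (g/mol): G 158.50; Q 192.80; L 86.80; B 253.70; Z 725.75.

5480 g

n(G) = 2527 / 158.50 = 15.94 mol
n(Q) = 3.970×1000 / 192.80 = 20.59 mol
n(L) = 1190 / 86.80 = 13.71 mol
n(B) = 1.914×1000 / 253.70 = 7.544 mol
n/ν → G: 5.313, Q: 5.148, L: 6.855, B: 3.772; B is limiting.
n(Z) = (2/2) × 7.544 = 7.544 mol
mass = 7.544 × 725.75 = 5475 g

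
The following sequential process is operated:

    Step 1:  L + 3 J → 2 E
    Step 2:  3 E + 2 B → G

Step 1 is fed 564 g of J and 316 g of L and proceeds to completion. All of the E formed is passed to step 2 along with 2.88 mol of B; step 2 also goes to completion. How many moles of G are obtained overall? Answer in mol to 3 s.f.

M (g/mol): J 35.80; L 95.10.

1.44 mol

Step 1:
n(J) = 564.0 / 35.80 = 15.75 mol
n(L) = 316.0 / 95.10 = 3.323 mol
n/ν for J = 15.75/3 = 5.250
n/ν for L = 3.323/1 = 3.323
Smallest n/ν is L → limiting reagent.
n(E) produced = (2/1) × 3.323 = 6.646 mol
Step 2:
n(E) available = 6.646 mol
n(B) = 2.880 mol
n/ν for E = 6.646/3 = 2.215
n/ν for B = 2.880/2 = 1.440
Smallest n/ν is B → limiting reagent.
n(G) = (1/2) × 2.880 = 1.440 mol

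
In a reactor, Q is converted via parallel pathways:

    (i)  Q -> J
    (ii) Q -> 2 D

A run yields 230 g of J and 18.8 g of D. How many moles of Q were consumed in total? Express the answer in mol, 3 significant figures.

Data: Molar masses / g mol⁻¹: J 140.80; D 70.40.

n(J) = 230 / 140.80 = 1.634 mol
n(D) = 18.8 / 70.40 = 0.2670 mol
n(Q) via (i) = (1/1)×1.634 = 1.634 mol
n(Q) via (ii) = (1/2)×0.2670 = 0.1335 mol
total n(Q) = 1.634 + 0.1335 = 1.768 mol

1.77 mol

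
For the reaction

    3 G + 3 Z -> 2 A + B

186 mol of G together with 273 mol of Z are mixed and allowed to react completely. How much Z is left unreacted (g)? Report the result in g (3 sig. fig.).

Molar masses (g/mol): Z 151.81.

13200 g

n(G) = 186.0 mol
n(Z) = 273.0 mol
n/ν for G = 186.0/3 = 62.00
n/ν for Z = 273.0/3 = 91.00
Smallest n/ν is G → limiting reagent.
Z consumed = (3/3) × 186.0 = 186.0 mol
Z remaining = 273.0 − 186.0 = 87.00 mol
mass = 87.00 × 151.81 = 13210 g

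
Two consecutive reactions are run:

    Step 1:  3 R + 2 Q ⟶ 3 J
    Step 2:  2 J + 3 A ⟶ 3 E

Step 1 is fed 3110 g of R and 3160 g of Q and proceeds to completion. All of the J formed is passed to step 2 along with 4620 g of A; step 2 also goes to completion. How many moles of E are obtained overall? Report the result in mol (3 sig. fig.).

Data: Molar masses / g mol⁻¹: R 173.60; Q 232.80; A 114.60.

26.9 mol

Step 1:
n(R) = 3110 / 173.60 = 17.91 mol
n(Q) = 3160 / 232.80 = 13.57 mol
n/ν for R = 17.91/3 = 5.970
n/ν for Q = 13.57/2 = 6.785
Smallest n/ν is R → limiting reagent.
n(J) produced = (3/3) × 17.91 = 17.91 mol
Step 2:
n(J) available = 17.91 mol
n(A) = 4620 / 114.60 = 40.31 mol
n/ν for J = 17.91/2 = 8.955
n/ν for A = 40.31/3 = 13.44
Smallest n/ν is J → limiting reagent.
n(E) = (3/2) × 17.91 = 26.87 mol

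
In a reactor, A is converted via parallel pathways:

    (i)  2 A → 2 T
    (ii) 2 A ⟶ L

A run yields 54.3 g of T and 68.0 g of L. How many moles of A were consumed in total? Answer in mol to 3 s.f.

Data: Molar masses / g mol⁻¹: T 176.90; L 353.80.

0.691 mol

n(T) = 54.3 / 176.90 = 0.3070 mol
n(L) = 68.0 / 353.80 = 0.1922 mol
n(A) via (i) = (2/2)×0.3070 = 0.3070 mol
n(A) via (ii) = (2/1)×0.1922 = 0.3844 mol
total n(A) = 0.3070 + 0.3844 = 0.6914 mol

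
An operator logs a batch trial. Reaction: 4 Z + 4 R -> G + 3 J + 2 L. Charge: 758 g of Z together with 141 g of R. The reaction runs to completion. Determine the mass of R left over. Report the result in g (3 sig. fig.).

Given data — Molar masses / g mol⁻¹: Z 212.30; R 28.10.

40.7 g

n(Z) = 758.0 / 212.30 = 3.570 mol
n(R) = 141.0 / 28.10 = 5.018 mol
n/ν → Z: 0.8925, R: 1.255; Z is limiting.
R consumed = (4/4) × 3.570 = 3.570 mol
R remaining = 5.018 − 3.570 = 1.448 mol
mass = 1.448 × 28.10 = 40.69 g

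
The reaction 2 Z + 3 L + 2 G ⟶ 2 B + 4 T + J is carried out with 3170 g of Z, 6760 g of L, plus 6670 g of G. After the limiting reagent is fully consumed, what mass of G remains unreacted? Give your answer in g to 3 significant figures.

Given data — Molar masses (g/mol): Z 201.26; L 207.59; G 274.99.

n(Z) = 3170 / 201.26 = 15.75 mol
n(L) = 6760 / 207.59 = 32.56 mol
n(G) = 6670 / 274.99 = 24.26 mol
n/ν for Z = 15.75/2 = 7.875
n/ν for L = 32.56/3 = 10.85
n/ν for G = 24.26/2 = 12.13
Smallest n/ν is Z → limiting reagent.
G consumed = (2/2) × 15.75 = 15.75 mol
G remaining = 24.26 − 15.75 = 8.510 mol
mass = 8.510 × 274.99 = 2340 g

2340 g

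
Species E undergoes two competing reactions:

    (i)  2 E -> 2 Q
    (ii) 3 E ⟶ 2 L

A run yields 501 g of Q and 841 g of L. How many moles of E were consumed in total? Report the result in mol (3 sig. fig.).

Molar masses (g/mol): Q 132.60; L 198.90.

10.1 mol

n(Q) = 501 / 132.60 = 3.778 mol
n(L) = 841 / 198.90 = 4.228 mol
n(E) via (i) = (2/2)×3.778 = 3.778 mol
n(E) via (ii) = (3/2)×4.228 = 6.342 mol
total n(E) = 3.778 + 6.342 = 10.12 mol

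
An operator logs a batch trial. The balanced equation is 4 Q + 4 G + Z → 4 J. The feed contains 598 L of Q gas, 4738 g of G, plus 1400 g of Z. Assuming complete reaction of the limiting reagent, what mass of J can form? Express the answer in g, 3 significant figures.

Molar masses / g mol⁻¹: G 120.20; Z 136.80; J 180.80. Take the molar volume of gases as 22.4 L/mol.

4830 g

n(Q) = 598.0 / 22.4 = 26.70 mol
n(G) = 4738 / 120.20 = 39.42 mol
n(Z) = 1400 / 136.80 = 10.23 mol
n/ν for Q = 26.70/4 = 6.675
n/ν for G = 39.42/4 = 9.855
n/ν for Z = 10.23/1 = 10.23
Smallest n/ν is Q → limiting reagent.
n(J) = (4/4) × 26.70 = 26.70 mol
mass = 26.70 × 180.80 = 4827 g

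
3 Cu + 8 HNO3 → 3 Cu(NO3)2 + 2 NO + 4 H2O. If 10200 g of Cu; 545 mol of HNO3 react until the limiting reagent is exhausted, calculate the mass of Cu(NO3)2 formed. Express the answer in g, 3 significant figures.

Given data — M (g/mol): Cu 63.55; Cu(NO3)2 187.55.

n(Cu) = 10200 / 63.55 = 160.5 mol
n(HNO3) = 545.0 mol
n/ν for Cu = 160.5/3 = 53.50
n/ν for HNO3 = 545.0/8 = 68.13
Smallest n/ν is Cu → limiting reagent.
n(Cu(NO3)2) = (3/3) × 160.5 = 160.5 mol
mass = 160.5 × 187.55 = 30100 g

30100 g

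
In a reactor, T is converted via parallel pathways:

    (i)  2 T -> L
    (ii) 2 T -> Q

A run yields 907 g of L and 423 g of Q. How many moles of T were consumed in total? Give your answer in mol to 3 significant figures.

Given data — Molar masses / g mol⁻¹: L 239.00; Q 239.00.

11.1 mol

n(L) = 907 / 239.00 = 3.795 mol
n(Q) = 423 / 239.00 = 1.770 mol
n(T) via (i) = (2/1)×3.795 = 7.590 mol
n(T) via (ii) = (2/1)×1.770 = 3.540 mol
total n(T) = 7.590 + 3.540 = 11.13 mol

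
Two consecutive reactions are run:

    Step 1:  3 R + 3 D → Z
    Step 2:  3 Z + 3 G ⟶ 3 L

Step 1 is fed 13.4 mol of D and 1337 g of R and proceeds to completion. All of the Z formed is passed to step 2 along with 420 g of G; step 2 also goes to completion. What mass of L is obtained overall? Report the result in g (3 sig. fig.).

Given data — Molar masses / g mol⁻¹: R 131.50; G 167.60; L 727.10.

Step 1:
n(D) = 13.40 mol
n(R) = 1337 / 131.50 = 10.17 mol
n/ν for D = 13.40/3 = 4.467
n/ν for R = 10.17/3 = 3.390
Smallest n/ν is R → limiting reagent.
n(Z) produced = (1/3) × 10.17 = 3.390 mol
Step 2:
n(Z) available = 3.390 mol
n(G) = 420.0 / 167.60 = 2.506 mol
n/ν for Z = 3.390/3 = 1.130
n/ν for G = 2.506/3 = 0.8353
Smallest n/ν is G → limiting reagent.
n(L) = (3/3) × 2.506 = 2.506 mol
mass = 2.506 × 727.10 = 1822 g

1820 g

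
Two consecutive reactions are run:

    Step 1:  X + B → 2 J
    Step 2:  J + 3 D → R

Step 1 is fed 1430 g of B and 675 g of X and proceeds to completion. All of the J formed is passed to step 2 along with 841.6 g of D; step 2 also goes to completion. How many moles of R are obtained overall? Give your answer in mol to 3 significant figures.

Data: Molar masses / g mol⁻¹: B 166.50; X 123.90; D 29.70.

9.45 mol

Step 1:
n(B) = 1430 / 166.50 = 8.589 mol
n(X) = 675.0 / 123.90 = 5.448 mol
n/ν → B: 8.589, X: 5.448; X is limiting.
n(J) produced = (2/1) × 5.448 = 10.90 mol
Step 2:
n(J) available = 10.90 mol
n(D) = 841.6 / 29.70 = 28.34 mol
n/ν → J: 10.90, D: 9.447; D is limiting.
n(R) = (1/3) × 28.34 = 9.447 mol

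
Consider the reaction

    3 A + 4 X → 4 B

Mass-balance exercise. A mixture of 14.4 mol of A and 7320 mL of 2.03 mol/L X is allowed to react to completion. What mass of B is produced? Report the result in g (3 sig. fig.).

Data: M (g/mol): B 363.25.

5400 g

n(A) = 14.40 mol
n(X) = 2.03 × 7320/1000 = 14.86 mol
n/ν → A: 4.800, X: 3.715; X is limiting.
n(B) = (4/4) × 14.86 = 14.86 mol
mass = 14.86 × 363.25 = 5398 g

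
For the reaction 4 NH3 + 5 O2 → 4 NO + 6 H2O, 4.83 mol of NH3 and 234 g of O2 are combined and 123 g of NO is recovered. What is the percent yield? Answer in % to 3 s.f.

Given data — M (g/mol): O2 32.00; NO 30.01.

84.9 %

n(NH3) = 4.830 mol
n(O2) = 234.0 / 32.00 = 7.313 mol
n/ν → NH3: 1.208, O2: 1.463; NH3 is limiting.
theoretical n(NO) = (4/4) × 4.830 = 4.830 mol → 144.9 g
% yield = 123 / 144.9 × 100 = 84.89 %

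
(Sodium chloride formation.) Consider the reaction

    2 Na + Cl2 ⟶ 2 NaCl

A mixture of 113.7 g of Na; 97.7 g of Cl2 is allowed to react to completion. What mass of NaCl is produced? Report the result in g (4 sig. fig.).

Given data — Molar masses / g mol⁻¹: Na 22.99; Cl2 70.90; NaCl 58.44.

161.1 g

n(Na) = 113.7 / 22.99 = 4.946 mol
n(Cl2) = 97.70 / 70.90 = 1.378 mol
n/ν for Na = 4.946/2 = 2.473
n/ν for Cl2 = 1.378/1 = 1.378
Smallest n/ν is Cl2 → limiting reagent.
n(NaCl) = (2/1) × 1.378 = 2.756 mol
mass = 2.756 × 58.44 = 161.1 g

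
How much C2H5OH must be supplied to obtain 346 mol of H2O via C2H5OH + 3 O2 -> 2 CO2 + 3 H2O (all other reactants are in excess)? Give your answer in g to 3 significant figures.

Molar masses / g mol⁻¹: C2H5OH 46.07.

5310 g

n(H2O) = 346.0 mol
n(C2H5OH) = (1/3) × 346.0 = 115.3 mol
mass = 115.3 × 46.07 = 5312 g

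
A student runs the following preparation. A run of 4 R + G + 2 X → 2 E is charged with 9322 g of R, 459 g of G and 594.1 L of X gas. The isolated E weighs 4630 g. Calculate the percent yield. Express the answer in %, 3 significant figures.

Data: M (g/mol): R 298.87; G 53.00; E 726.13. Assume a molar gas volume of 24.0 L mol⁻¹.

n(R) = 9322 / 298.87 = 31.19 mol
n(G) = 459.0 / 53.00 = 8.660 mol
n(X) = 594.1 / 24.0 = 24.75 mol
n/ν → R: 7.798, G: 8.660, X: 12.38; R is limiting.
theoretical n(E) = (2/4) × 31.19 = 15.60 mol → 11330 g
% yield = 4630 / 11330 × 100 = 40.86 %

40.9 %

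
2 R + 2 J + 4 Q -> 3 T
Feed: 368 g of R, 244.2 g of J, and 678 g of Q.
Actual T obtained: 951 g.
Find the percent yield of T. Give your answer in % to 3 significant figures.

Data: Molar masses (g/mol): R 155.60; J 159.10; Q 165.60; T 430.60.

95.9 %

n(R) = 368.0 / 155.60 = 2.365 mol
n(J) = 244.2 / 159.10 = 1.535 mol
n(Q) = 678.0 / 165.60 = 4.094 mol
n/ν → R: 1.183, J: 0.7675, Q: 1.024; J is limiting.
theoretical n(T) = (3/2) × 1.535 = 2.303 mol → 991.7 g
% yield = 951 / 991.7 × 100 = 95.90 %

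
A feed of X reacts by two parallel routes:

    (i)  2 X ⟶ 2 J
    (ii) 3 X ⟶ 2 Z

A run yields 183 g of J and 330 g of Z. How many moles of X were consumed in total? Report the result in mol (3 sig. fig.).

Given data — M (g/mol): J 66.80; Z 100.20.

n(J) = 183 / 66.80 = 2.740 mol
n(Z) = 330 / 100.20 = 3.293 mol
n(X) via (i) = (2/2)×2.740 = 2.740 mol
n(X) via (ii) = (3/2)×3.293 = 4.940 mol
total n(X) = 2.740 + 4.940 = 7.680 mol

7.68 mol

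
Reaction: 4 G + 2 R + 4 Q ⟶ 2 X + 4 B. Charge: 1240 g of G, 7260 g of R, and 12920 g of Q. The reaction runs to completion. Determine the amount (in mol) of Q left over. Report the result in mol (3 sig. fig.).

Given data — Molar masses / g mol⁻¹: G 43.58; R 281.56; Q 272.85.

18.9 mol

n(G) = 1240 / 43.58 = 28.45 mol
n(R) = 7260 / 281.56 = 25.78 mol
n(Q) = 12920 / 272.85 = 47.35 mol
n/ν for G = 28.45/4 = 7.113
n/ν for R = 25.78/2 = 12.89
n/ν for Q = 47.35/4 = 11.84
Smallest n/ν is G → limiting reagent.
Q consumed = (4/4) × 28.45 = 28.45 mol
Q remaining = 47.35 − 28.45 = 18.90 mol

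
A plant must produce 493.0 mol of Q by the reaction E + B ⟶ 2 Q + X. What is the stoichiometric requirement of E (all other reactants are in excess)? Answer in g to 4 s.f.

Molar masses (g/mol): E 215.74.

53180 g

n(Q) = 493.0 mol
n(E) = (1/2) × 493.0 = 246.5 mol
mass = 246.5 × 215.74 = 53180 g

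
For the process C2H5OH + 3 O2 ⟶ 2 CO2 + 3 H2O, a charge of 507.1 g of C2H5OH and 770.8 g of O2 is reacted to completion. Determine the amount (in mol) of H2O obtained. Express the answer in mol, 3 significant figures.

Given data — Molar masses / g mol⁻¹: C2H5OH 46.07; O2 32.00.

n(C2H5OH) = 507.1 / 46.07 = 11.01 mol
n(O2) = 770.8 / 32.00 = 24.09 mol
n/ν for C2H5OH = 11.01/1 = 11.01
n/ν for O2 = 24.09/3 = 8.030
Smallest n/ν is O2 → limiting reagent.
n(H2O) = (3/3) × 24.09 = 24.09 mol

24.1 mol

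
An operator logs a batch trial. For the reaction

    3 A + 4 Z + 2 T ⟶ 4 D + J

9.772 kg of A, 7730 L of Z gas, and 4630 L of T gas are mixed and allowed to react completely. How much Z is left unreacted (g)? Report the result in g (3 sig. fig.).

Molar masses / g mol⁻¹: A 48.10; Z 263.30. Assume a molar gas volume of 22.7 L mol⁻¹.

18300 g

n(A) = 9.772×1000 / 48.10 = 203.2 mol
n(Z) = 7730 / 22.7 = 340.5 mol
n(T) = 4630 / 22.7 = 204.0 mol
n/ν for A = 203.2/3 = 67.73
n/ν for Z = 340.5/4 = 85.13
n/ν for T = 204.0/2 = 102.0
Smallest n/ν is A → limiting reagent.
Z consumed = (4/3) × 203.2 = 270.9 mol
Z remaining = 340.5 − 270.9 = 69.60 mol
mass = 69.60 × 263.30 = 18330 g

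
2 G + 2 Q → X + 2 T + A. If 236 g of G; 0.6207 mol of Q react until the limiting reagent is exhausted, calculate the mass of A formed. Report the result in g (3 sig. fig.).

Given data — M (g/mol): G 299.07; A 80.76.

n(G) = 236.0 / 299.07 = 0.7891 mol
n(Q) = 0.6207 mol
n/ν for G = 0.7891/2 = 0.3946
n/ν for Q = 0.6207/2 = 0.3104
Smallest n/ν is Q → limiting reagent.
n(A) = (1/2) × 0.6207 = 0.3104 mol
mass = 0.3104 × 80.76 = 25.07 g

25.1 g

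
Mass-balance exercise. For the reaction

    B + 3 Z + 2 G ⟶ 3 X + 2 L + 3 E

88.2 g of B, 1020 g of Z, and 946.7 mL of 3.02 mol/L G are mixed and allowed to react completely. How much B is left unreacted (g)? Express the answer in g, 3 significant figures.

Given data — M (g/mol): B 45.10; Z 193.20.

23.7 g

n(B) = 88.20 / 45.10 = 1.956 mol
n(Z) = 1020 / 193.20 = 5.280 mol
n(G) = 3.02 × 946.7/1000 = 2.859 mol
n/ν → B: 1.956, Z: 1.760, G: 1.430; G is limiting.
B consumed = (1/2) × 2.859 = 1.430 mol
B remaining = 1.956 − 1.430 = 0.5260 mol
mass = 0.5260 × 45.10 = 23.72 g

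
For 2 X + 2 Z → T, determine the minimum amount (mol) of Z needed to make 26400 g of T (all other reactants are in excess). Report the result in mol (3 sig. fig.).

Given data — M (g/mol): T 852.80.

n(T) = 26400 / 852.80 = 30.96 mol
n(Z) = (2/1) × 30.96 = 61.92 mol

61.9 mol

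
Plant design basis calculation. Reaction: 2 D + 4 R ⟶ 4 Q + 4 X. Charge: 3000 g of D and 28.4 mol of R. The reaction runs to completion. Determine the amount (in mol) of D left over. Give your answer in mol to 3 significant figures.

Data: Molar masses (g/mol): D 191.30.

1.48 mol

n(D) = 3000 / 191.30 = 15.68 mol
n(R) = 28.40 mol
n/ν for D = 15.68/2 = 7.840
n/ν for R = 28.40/4 = 7.100
Smallest n/ν is R → limiting reagent.
D consumed = (2/4) × 28.40 = 14.20 mol
D remaining = 15.68 − 14.20 = 1.480 mol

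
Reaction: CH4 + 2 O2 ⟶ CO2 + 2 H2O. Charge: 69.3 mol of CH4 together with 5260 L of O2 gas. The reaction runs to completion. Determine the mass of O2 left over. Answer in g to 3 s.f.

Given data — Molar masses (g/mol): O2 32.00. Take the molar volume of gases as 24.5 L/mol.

n(CH4) = 69.30 mol
n(O2) = 5260 / 24.5 = 214.7 mol
n/ν → CH4: 69.30, O2: 107.4; CH4 is limiting.
O2 consumed = (2/1) × 69.30 = 138.6 mol
O2 remaining = 214.7 − 138.6 = 76.10 mol
mass = 76.10 × 32.00 = 2435 g

2440 g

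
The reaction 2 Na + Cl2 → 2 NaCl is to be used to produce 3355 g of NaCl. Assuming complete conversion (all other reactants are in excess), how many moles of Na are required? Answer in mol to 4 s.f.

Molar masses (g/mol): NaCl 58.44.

n(NaCl) = 3355 / 58.44 = 57.41 mol
n(Na) = (2/2) × 57.41 = 57.41 mol

57.41 mol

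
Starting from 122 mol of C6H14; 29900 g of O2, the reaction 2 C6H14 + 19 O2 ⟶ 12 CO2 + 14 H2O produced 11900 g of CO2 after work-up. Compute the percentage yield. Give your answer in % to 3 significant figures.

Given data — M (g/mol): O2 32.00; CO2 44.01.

n(C6H14) = 122.0 mol
n(O2) = 29900 / 32.00 = 934.4 mol
n/ν for C6H14 = 122.0/2 = 61.00
n/ν for O2 = 934.4/19 = 49.18
Smallest n/ν is O2 → limiting reagent.
theoretical n(CO2) = (12/19) × 934.4 = 590.1 mol → 25970 g
% yield = 11900 / 25970 × 100 = 45.82 %

45.8 %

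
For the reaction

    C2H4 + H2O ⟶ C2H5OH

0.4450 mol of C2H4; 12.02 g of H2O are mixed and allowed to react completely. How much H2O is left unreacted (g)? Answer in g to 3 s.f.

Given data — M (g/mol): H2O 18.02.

4.00 g

n(C2H4) = 0.4450 mol
n(H2O) = 12.02 / 18.02 = 0.6670 mol
n/ν for C2H4 = 0.4450/1 = 0.4450
n/ν for H2O = 0.6670/1 = 0.6670
Smallest n/ν is C2H4 → limiting reagent.
H2O consumed = (1/1) × 0.4450 = 0.4450 mol
H2O remaining = 0.6670 − 0.4450 = 0.2220 mol
mass = 0.2220 × 18.02 = 4.000 g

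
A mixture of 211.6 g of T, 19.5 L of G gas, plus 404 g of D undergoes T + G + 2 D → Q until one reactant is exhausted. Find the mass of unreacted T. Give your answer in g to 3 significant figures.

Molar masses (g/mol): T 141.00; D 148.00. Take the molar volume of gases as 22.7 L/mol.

90.5 g

n(T) = 211.6 / 141.00 = 1.501 mol
n(G) = 19.50 / 22.7 = 0.8590 mol
n(D) = 404.0 / 148.00 = 2.730 mol
n/ν → T: 1.501, G: 0.8590, D: 1.365; G is limiting.
T consumed = (1/1) × 0.8590 = 0.8590 mol
T remaining = 1.501 − 0.8590 = 0.6420 mol
mass = 0.6420 × 141.00 = 90.52 g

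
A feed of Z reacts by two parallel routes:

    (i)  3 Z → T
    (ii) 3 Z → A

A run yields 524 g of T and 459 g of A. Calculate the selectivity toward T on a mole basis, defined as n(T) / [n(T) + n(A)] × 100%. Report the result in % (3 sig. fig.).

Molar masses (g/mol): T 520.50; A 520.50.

n(T) = 524 / 520.50 = 1.007 mol
n(A) = 459 / 520.50 = 0.8818 mol
selectivity = 1.007/(1.007+0.8818) × 100 = 53.31 %

53.3 %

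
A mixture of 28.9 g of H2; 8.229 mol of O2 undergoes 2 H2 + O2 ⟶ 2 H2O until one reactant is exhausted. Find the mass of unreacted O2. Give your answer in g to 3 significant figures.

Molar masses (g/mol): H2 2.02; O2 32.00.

n(H2) = 28.90 / 2.02 = 14.31 mol
n(O2) = 8.229 mol
n/ν for H2 = 14.31/2 = 7.155
n/ν for O2 = 8.229/1 = 8.229
Smallest n/ν is H2 → limiting reagent.
O2 consumed = (1/2) × 14.31 = 7.155 mol
O2 remaining = 8.229 − 7.155 = 1.074 mol
mass = 1.074 × 32.00 = 34.37 g

34.4 g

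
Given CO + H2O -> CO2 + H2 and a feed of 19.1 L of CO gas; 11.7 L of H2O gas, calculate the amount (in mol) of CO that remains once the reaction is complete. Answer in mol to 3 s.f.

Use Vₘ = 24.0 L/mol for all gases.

0.308 mol

n(CO) = 19.10 / 24.0 = 0.7958 mol
n(H2O) = 11.70 / 24.0 = 0.4875 mol
n/ν for CO = 0.7958/1 = 0.7958
n/ν for H2O = 0.4875/1 = 0.4875
Smallest n/ν is H2O → limiting reagent.
CO consumed = (1/1) × 0.4875 = 0.4875 mol
CO remaining = 0.7958 − 0.4875 = 0.3083 mol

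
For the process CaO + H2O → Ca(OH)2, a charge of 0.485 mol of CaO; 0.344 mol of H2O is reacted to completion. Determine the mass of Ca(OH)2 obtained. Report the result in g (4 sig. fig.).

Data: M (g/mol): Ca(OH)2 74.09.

n(CaO) = 0.4850 mol
n(H2O) = 0.3440 mol
n/ν for CaO = 0.4850/1 = 0.4850
n/ν for H2O = 0.3440/1 = 0.3440
Smallest n/ν is H2O → limiting reagent.
n(Ca(OH)2) = (1/1) × 0.3440 = 0.3440 mol
mass = 0.3440 × 74.09 = 25.49 g

25.49 g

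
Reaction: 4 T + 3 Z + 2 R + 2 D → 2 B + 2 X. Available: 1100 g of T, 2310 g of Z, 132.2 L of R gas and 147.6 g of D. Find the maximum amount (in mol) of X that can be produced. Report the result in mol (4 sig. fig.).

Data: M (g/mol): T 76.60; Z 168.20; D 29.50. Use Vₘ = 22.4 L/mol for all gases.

n(T) = 1100 / 76.60 = 14.36 mol
n(Z) = 2310 / 168.20 = 13.73 mol
n(R) = 132.2 / 22.4 = 5.902 mol
n(D) = 147.6 / 29.50 = 5.003 mol
n/ν → T: 3.590, Z: 4.577, R: 2.951, D: 2.502; D is limiting.
n(X) = (2/2) × 5.003 = 5.003 mol

5.003 mol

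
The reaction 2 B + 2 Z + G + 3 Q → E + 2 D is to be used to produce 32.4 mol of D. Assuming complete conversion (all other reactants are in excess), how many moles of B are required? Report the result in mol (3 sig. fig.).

n(D) = 32.40 mol
n(B) = (2/2) × 32.40 = 32.40 mol

32.4 mol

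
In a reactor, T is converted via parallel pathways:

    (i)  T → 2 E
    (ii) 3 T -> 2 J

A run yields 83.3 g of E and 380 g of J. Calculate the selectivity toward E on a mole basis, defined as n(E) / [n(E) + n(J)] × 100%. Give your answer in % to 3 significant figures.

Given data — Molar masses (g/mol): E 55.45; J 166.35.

39.7 %

n(E) = 83.3 / 55.45 = 1.502 mol
n(J) = 380 / 166.35 = 2.284 mol
selectivity = 1.502/(1.502+2.284) × 100 = 39.67 %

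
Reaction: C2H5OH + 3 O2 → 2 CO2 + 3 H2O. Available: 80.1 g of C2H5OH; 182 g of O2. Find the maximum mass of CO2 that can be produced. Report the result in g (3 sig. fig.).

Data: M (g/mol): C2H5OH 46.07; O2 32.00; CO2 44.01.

n(C2H5OH) = 80.10 / 46.07 = 1.739 mol
n(O2) = 182.0 / 32.00 = 5.688 mol
n/ν → C2H5OH: 1.739, O2: 1.896; C2H5OH is limiting.
n(CO2) = (2/1) × 1.739 = 3.478 mol
mass = 3.478 × 44.01 = 153.1 g

153 g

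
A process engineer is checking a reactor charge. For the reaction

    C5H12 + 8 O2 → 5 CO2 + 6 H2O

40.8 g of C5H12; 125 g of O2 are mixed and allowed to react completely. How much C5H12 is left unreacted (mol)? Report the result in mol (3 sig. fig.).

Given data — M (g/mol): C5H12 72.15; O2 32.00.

0.0772 mol

n(C5H12) = 40.80 / 72.15 = 0.5655 mol
n(O2) = 125.0 / 32.00 = 3.906 mol
n/ν for C5H12 = 0.5655/1 = 0.5655
n/ν for O2 = 3.906/8 = 0.4883
Smallest n/ν is O2 → limiting reagent.
C5H12 consumed = (1/8) × 3.906 = 0.4883 mol
C5H12 remaining = 0.5655 − 0.4883 = 0.07720 mol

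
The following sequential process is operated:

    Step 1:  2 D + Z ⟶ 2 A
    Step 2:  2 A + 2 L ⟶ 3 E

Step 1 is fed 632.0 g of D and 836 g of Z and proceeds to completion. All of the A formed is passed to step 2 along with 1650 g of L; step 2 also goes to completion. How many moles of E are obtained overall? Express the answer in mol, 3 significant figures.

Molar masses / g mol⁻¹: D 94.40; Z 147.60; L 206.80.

10.0 mol

Step 1:
n(D) = 632.0 / 94.40 = 6.695 mol
n(Z) = 836.0 / 147.60 = 5.664 mol
n/ν → D: 3.348, Z: 5.664; D is limiting.
n(A) produced = (2/2) × 6.695 = 6.695 mol
Step 2:
n(A) available = 6.695 mol
n(L) = 1650 / 206.80 = 7.979 mol
n/ν → A: 3.348, L: 3.990; A is limiting.
n(E) = (3/2) × 6.695 = 10.04 mol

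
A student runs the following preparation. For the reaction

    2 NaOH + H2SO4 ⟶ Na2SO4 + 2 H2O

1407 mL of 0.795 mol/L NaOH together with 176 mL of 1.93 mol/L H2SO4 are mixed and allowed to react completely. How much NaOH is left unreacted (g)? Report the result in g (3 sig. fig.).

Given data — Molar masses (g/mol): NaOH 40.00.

n(NaOH) = 0.795 × 1407/1000 = 1.119 mol
n(H2SO4) = 1.93 × 176.0/1000 = 0.3397 mol
n/ν for NaOH = 1.119/2 = 0.5595
n/ν for H2SO4 = 0.3397/1 = 0.3397
Smallest n/ν is H2SO4 → limiting reagent.
NaOH consumed = (2/1) × 0.3397 = 0.6794 mol
NaOH remaining = 1.119 − 0.6794 = 0.4396 mol
mass = 0.4396 × 40.00 = 17.58 g

17.6 g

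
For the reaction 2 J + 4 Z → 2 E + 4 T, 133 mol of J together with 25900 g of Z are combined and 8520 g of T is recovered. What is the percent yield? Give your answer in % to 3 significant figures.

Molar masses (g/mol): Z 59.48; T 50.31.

63.7 %

n(J) = 133.0 mol
n(Z) = 25900 / 59.48 = 435.4 mol
n/ν for J = 133.0/2 = 66.50
n/ν for Z = 435.4/4 = 108.9
Smallest n/ν is J → limiting reagent.
theoretical n(T) = (4/2) × 133.0 = 266.0 mol → 13380 g
% yield = 8520 / 13380 × 100 = 63.68 %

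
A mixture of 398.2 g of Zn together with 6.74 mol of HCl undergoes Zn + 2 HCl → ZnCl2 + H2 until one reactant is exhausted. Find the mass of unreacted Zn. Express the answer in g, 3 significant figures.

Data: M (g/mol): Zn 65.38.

n(Zn) = 398.2 / 65.38 = 6.091 mol
n(HCl) = 6.740 mol
n/ν for Zn = 6.091/1 = 6.091
n/ν for HCl = 6.740/2 = 3.370
Smallest n/ν is HCl → limiting reagent.
Zn consumed = (1/2) × 6.740 = 3.370 mol
Zn remaining = 6.091 − 3.370 = 2.721 mol
mass = 2.721 × 65.38 = 177.9 g

178 g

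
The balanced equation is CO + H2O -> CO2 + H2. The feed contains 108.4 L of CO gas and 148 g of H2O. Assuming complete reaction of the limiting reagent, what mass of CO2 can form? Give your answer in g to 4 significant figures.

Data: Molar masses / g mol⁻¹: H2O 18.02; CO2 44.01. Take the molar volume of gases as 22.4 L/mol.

213.0 g

n(CO) = 108.4 / 22.4 = 4.839 mol
n(H2O) = 148.0 / 18.02 = 8.213 mol
n/ν for CO = 4.839/1 = 4.839
n/ν for H2O = 8.213/1 = 8.213
Smallest n/ν is CO → limiting reagent.
n(CO2) = (1/1) × 4.839 = 4.839 mol
mass = 4.839 × 44.01 = 213.0 g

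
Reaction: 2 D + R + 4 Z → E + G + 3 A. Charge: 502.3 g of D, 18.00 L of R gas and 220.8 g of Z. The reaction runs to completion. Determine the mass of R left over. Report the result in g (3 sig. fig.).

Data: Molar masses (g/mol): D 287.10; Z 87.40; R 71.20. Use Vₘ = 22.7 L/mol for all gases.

n(D) = 502.3 / 287.10 = 1.750 mol
n(R) = 18.00 / 22.7 = 0.7930 mol
n(Z) = 220.8 / 87.40 = 2.526 mol
n/ν for D = 1.750/2 = 0.8750
n/ν for R = 0.7930/1 = 0.7930
n/ν for Z = 2.526/4 = 0.6315
Smallest n/ν is Z → limiting reagent.
R consumed = (1/4) × 2.526 = 0.6315 mol
R remaining = 0.7930 − 0.6315 = 0.1615 mol
mass = 0.1615 × 71.20 = 11.50 g

11.5 g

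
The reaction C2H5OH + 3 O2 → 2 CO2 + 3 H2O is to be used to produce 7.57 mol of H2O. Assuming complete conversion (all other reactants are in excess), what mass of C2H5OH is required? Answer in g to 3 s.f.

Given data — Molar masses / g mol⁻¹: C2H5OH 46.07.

116 g

n(H2O) = 7.570 mol
n(C2H5OH) = (1/3) × 7.570 = 2.523 mol
mass = 2.523 × 46.07 = 116.2 g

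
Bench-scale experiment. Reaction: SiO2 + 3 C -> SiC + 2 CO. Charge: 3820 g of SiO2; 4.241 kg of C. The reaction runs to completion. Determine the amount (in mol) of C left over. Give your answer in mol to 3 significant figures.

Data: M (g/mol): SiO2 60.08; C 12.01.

n(SiO2) = 3820 / 60.08 = 63.58 mol
n(C) = 4.241×1000 / 12.01 = 353.1 mol
n/ν for SiO2 = 63.58/1 = 63.58
n/ν for C = 353.1/3 = 117.7
Smallest n/ν is SiO2 → limiting reagent.
C consumed = (3/1) × 63.58 = 190.7 mol
C remaining = 353.1 − 190.7 = 162.4 mol

162 mol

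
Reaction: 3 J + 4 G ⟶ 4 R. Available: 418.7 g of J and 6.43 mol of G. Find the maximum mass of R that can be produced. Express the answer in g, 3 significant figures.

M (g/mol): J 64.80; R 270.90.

n(J) = 418.7 / 64.80 = 6.461 mol
n(G) = 6.430 mol
n/ν for J = 6.461/3 = 2.154
n/ν for G = 6.430/4 = 1.608
Smallest n/ν is G → limiting reagent.
n(R) = (4/4) × 6.430 = 6.430 mol
mass = 6.430 × 270.90 = 1742 g

1740 g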